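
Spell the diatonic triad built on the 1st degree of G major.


Working:
G major scale: G A B C D E F#
Diatonic triad on degree 1 stacks scale notes 1, 3, 5: G B D
G→B = 4 semitones; G→D = 7 semitones → major triad
= G B D (major)


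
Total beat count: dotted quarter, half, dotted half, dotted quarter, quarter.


Let's work it out.
Beat values:
  dotted quarter = 1.5 beats
  half = 2 beats
  dotted half = 3 beats
  dotted quarter = 1.5 beats
  quarter = 1 beat
Sum = 1.5 + 2 + 3 + 1.5 + 1
= 9 beats


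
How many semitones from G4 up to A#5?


Reasoning:
Absolute semitone position = octave×12 + chromatic position
G4: 4×12 + 7 = 55
A#5: 5×12 + 10 = 70
Difference = 70 - 55 = 15
= 15 semitones


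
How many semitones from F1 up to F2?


Step by step:
Absolute semitone position = octave×12 + chromatic position
F1: 1×12 + 5 = 17
F2: 2×12 + 5 = 29
Difference = 29 - 17 = 12
= 12 semitones


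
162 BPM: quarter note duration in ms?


Let's work it out.
One quarter-note beat = 60000 / BPM = 60000 / 162 ms
Duration = 60000 / 162
= 370.4 ms


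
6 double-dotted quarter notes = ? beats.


Base quarter note = 1 beat
Dot 1 adds half the previous value: +1/2
Dot 2 adds half the previous value: +1/4
One double-dotted quarter = 1 + 1/2 + 1/4 = 7/4
6 of them = 6 × 7/4 = 21/2
= 21/2 beats


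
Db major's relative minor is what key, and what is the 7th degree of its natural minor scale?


Solution.
The relative minor shares the major's key signature and starts on its 6th degree
6th degree = a major 6th above the tonic; a major 6th above Db is Bb
→ relative minor of Db major is Bb minor
Bb natural minor scale: Bb C Db Eb F Gb Ab
= Bb minor; 7th degree = Ab


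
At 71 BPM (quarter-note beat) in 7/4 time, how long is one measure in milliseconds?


Solution.
Quarter-note beat duration = 60000 / 71 ms
Beats per measure (7/4) = 7
One measure = 7 × 60000 / 71 = 420000 / 71 ms
= 5915.5 ms


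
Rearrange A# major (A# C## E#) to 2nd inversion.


Step by step:
Root position: A# C## E#
2nd inversion: move root and 3rd up an octave
Bass note: E#
Notes (bottom to top) = E# A# C##


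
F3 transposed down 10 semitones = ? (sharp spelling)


F3: chromatic position 5 in octave 3 → absolute = 3×12 + 5 = 41
Transpose down 10: 41 - 10 = 31
31 = 2×12 + 7 → G in octave 2
Result = G2


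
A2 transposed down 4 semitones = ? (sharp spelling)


Reasoning:
A2: chromatic position 9 in octave 2 → absolute = 2×12 + 9 = 33
Transpose down 4: 33 - 4 = 29
29 = 2×12 + 5 → F in octave 2
Result = F2


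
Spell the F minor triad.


Reasoning:
Minor triad = root + minor 3rd (3 semitones) + perfect 5th (7 semitones)
A triad on F stacks thirds, so the chord tones use letter names F-A-C
Root: F
Minor 3rd above F: Ab
Perfect 5th above F: C
Chord = F Ab C


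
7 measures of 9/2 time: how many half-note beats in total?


Time signature 9/2: the bottom number 2 means the half note gets one count
The top number 9 means 9 half-note beats per measure
Total = 9 × 7 measures
= 63 half-note beats


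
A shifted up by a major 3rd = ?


Working:
major 3rd: 3 letter names, 4 semitones
Letter: A + 2 → C
Pitch: A + 4 semitones, spelled as a C → C#
= C#


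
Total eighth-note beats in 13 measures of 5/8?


Reasoning:
Time signature 5/8: the bottom number 8 means the eighth note gets one count
The top number 5 means 5 eighth-note beats per measure
Total = 5 × 13 measures
= 65 eighth-note beats


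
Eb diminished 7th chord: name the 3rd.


Diminished 7th chord = root + minor 3rd + diminished 5th + diminished 7th
Seventh chords stack in thirds, so the letter names are E-G-B-D
Root: Eb
Minor 3rd above Eb: Gb
Diminished 5th above Eb: Bbb
Diminished 7th above Eb: Dbb
The 3rd = Gb


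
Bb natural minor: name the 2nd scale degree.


Let's work it out.
Natural minor scale pattern: W-H-W-W-H-W-W (2-1-2-2-1-2-2 semitones)
Starting from Bb:
  Bb + 2 semitones → C
  C + 1 semitone → Db
  Db + 2 semitones → Eb
  Eb + 2 semitones → F
  F + 1 semitone → Gb
  Gb + 2 semitones → Ab
  Ab + 2 semitones → Bb
Scale: Bb C Db Eb F Gb Ab
Degree 2 = C


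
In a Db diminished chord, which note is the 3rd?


Solution.
Diminished triad = root + minor 3rd (3 semitones) + diminished 5th (6 semitones)
A triad on Db stacks thirds, so the chord tones use letter names D-F-A
Root: Db
Minor 3rd above Db: Fb
Diminished 5th above Db: Abb
The 3rd = Fb


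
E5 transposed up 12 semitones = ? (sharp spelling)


Let's work it out.
E5: chromatic position 4 in octave 5 → absolute = 5×12 + 4 = 64
Transpose up 12: 64 + 12 = 76
76 = 6×12 + 4 → E in octave 6
Result = E6


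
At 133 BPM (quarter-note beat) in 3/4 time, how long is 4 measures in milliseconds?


Quarter-note beat duration = 60000 / 133 ms
Beats per measure (3/4) = 3
One measure = 3 × 60000 / 133 = 180000 / 133 ms
4 measures = 4 × 180000 / 133 = 720000 / 133
= 5413.5 ms


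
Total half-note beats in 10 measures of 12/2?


Time signature 12/2: the bottom number 2 means the half note gets one count
The top number 12 means 12 half-note beats per measure
Total = 12 × 10 measures
= 120 half-note beats


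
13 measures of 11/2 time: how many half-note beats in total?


Reasoning:
Time signature 11/2: the bottom number 2 means the half note gets one count
The top number 11 means 11 half-note beats per measure
Total = 11 × 13 measures
= 143 half-note beats


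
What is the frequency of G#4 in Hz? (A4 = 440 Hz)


f = 440 × 2^(n/12) where n = semitones from A4
G#4: -1 semitones from A4
f = 440 × 2^(-1/12)
f = 415.30 Hz


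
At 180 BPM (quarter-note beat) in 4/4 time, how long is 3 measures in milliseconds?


Reasoning:
Quarter-note beat duration = 60000 / 180 ms
Beats per measure (4/4) = 4
One measure = 4 × 60000 / 180 = 240000 / 180 ms
3 measures = 3 × 240000 / 180 = 720000 / 180
= 4000.0 ms


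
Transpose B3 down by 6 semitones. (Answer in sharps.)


B3: chromatic position 11 in octave 3 → absolute = 3×12 + 11 = 47
Transpose down 6: 47 - 6 = 41
41 = 3×12 + 5 → F in octave 3
Result = F3


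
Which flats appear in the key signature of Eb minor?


Working:
Flat minor keys: A(0), D(1), G(2), C(3), F(4), Bb(5), Eb(6), Ab(7)
Eb minor has 6 flats
Order of flats: Bb Eb Ab Db Gb Cb Fb → first 6: Bb, Eb, Ab, Db, Gb, Cb
= Bb, Eb, Ab, Db, Gb, Cb


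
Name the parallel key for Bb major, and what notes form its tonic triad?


Reasoning:
Parallel keys share the same tonic but differ in mode
Bb major → parallel is Bb minor
Tonic triad of Bb minor = Bb Db F
= Bb minor; triad = Bb Db F


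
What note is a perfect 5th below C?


Solution.
A 5th spans 5 letter names, so from C we land on F
A perfect 5th = 7 semitones below C
Spell F at that pitch: F
= F


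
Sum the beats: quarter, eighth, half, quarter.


Working:
Beat values:
  quarter = 1 beat
  eighth = 0.5 beats
  half = 2 beats
  quarter = 1 beat
Sum = 1 + 0.5 + 2 + 1
= 4.5 beats


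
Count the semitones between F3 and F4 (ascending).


Let's work it out.
Absolute semitone position = octave×12 + chromatic position
F3: 3×12 + 5 = 41
F4: 4×12 + 5 = 53
Difference = 53 - 41 = 12
= 12 semitones


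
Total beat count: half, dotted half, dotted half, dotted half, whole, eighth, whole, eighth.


Step by step:
Beat values:
  half = 2 beats
  dotted half = 3 beats
  dotted half = 3 beats
  dotted half = 3 beats
  whole = 4 beats
  eighth = 0.5 beats
  whole = 4 beats
  eighth = 0.5 beats
Sum = 2 + 3 + 3 + 3 + 4 + 0.5 + 4 + 0.5
= 20 beats


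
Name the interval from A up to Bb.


Reasoning:
Letter names: A → B spans 2 letter names → a 2nd
Semitones: A → Bb = 1 half-step
A 2nd of 1 semitone is a minor 2nd
= minor 2nd


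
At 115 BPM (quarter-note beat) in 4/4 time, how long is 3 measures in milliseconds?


Quarter-note beat duration = 60000 / 115 ms
Beats per measure (4/4) = 4
One measure = 4 × 60000 / 115 = 240000 / 115 ms
3 measures = 3 × 240000 / 115 = 720000 / 115
= 6260.9 ms


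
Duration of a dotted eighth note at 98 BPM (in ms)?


Solution.
One quarter-note beat = 60000 / BPM = 60000 / 98 ms
Dotted eighth note = 3/4 × quarter note
Duration = 3/4 × 60000 / 98 = 45000 / 98
= 459.2 ms


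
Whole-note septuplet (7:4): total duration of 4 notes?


Septuplet: 7 notes occupy the space of 4 whole notes
Space = 4 × 4 = 16 beats
Each septuplet note = 16 / 7 = 16/7 beats
4 notes = 4 × 16/7 = 64/7
= 64/7 beats


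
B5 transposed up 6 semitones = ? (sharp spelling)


B5: chromatic position 11 in octave 5 → absolute = 5×12 + 11 = 71
Transpose up 6: 71 + 6 = 77
77 = 6×12 + 5 → F in octave 6
Result = F6


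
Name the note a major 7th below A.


Working:
A 7th spans 7 letter names, so from A we land on B
A major 7th = 11 semitones below A
Spell B at that pitch: Bb
= Bb


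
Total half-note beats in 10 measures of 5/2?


Time signature 5/2: the bottom number 2 means the half note gets one count
The top number 5 means 5 half-note beats per measure
Total = 5 × 10 measures
= 50 half-note beats


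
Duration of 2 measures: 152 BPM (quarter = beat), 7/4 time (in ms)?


Step by step:
Quarter-note beat duration = 60000 / 152 ms
Beats per measure (7/4) = 7
One measure = 7 × 60000 / 152 = 420000 / 152 ms
2 measures = 2 × 420000 / 152 = 840000 / 152
= 5526.3 ms


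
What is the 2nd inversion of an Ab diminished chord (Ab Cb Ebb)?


Solution.
Root position: Ab Cb Ebb
2nd inversion: move root and 3rd up an octave
Bass note: Ebb
Notes (bottom to top) = Ebb Ab Cb


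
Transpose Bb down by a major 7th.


major 7th: 7 letter names, 11 semitones
Letter: B - 6 → C
Pitch: Bb - 11 semitones, spelled as a C → Cb
= Cb


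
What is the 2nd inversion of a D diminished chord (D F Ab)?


Root position: D F Ab
2nd inversion: move root and 3rd up an octave
Bass note: Ab
Notes (bottom to top) = Ab D F


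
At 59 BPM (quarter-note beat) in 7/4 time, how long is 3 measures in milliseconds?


Solution.
Quarter-note beat duration = 60000 / 59 ms
Beats per measure (7/4) = 7
One measure = 7 × 60000 / 59 = 420000 / 59 ms
3 measures = 3 × 420000 / 59 = 1260000 / 59
= 21355.9 ms


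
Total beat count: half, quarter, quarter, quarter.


Beat values:
  half = 2 beats
  quarter = 1 beat
  quarter = 1 beat
  quarter = 1 beat
Sum = 2 + 1 + 1 + 1
= 5 beats


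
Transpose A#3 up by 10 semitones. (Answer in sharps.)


Let's work it out.
A#3: chromatic position 10 in octave 3 → absolute = 3×12 + 10 = 46
Transpose up 10: 46 + 10 = 56
56 = 4×12 + 8 → G# in octave 4
Result = G#4


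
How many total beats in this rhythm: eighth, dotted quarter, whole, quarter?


Let's work it out.
Beat values:
  eighth = 0.5 beats
  dotted quarter = 1.5 beats
  whole = 4 beats
  quarter = 1 beat
Sum = 0.5 + 1.5 + 4 + 1
= 7 beats


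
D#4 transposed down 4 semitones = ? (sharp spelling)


D#4: chromatic position 3 in octave 4 → absolute = 4×12 + 3 = 51
Transpose down 4: 51 - 4 = 47
47 = 3×12 + 11 → B in octave 3
Result = B3


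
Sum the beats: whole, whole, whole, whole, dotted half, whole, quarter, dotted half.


Working:
Beat values:
  whole = 4 beats
  whole = 4 beats
  whole = 4 beats
  whole = 4 beats
  dotted half = 3 beats
  whole = 4 beats
  quarter = 1 beat
  dotted half = 3 beats
Sum = 4 + 4 + 4 + 4 + 3 + 4 + 1 + 3
= 27 beats


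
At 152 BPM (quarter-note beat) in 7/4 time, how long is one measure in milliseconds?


Solution.
Quarter-note beat duration = 60000 / 152 ms
Beats per measure (7/4) = 7
One measure = 7 × 60000 / 152 = 420000 / 152 ms
= 2763.2 ms


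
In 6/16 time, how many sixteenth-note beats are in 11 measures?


Step by step:
Time signature 6/16: the bottom number 16 means the sixteenth note gets one count
The top number 6 means 6 sixteenth-note beats per measure
Total = 6 × 11 measures
= 66 sixteenth-note beats


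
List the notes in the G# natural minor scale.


Let's work it out.
Natural minor scale pattern: W-H-W-W-H-W-W (2-1-2-2-1-2-2 semitones)
Starting from G#:
  G# + 2 semitones → A#
  A# + 1 semitone → B
  B + 2 semitones → C#
  C# + 2 semitones → D#
  D# + 1 semitone → E
  E + 2 semitones → F#
  F# + 2 semitones → G#
Scale = G# A# B C# D# E F#


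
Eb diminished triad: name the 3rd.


Let's work it out.
Diminished triad = root + minor 3rd (3 semitones) + diminished 5th (6 semitones)
A triad on Eb stacks thirds, so the chord tones use letter names E-G-B
Root: Eb
Minor 3rd above Eb: Gb
Diminished 5th above Eb: Bbb
The 3rd = Gb


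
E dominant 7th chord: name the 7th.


Solution.
Dominant 7th chord = root + major 3rd + perfect 5th + minor 7th
Seventh chords stack in thirds, so the letter names are E-G-B-D
Root: E
Major 3rd above E: G#
Perfect 5th above E: B
Minor 7th above E: D
The 7th = D


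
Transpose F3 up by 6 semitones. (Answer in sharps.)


Let's work it out.
F3: chromatic position 5 in octave 3 → absolute = 3×12 + 5 = 41
Transpose up 6: 41 + 6 = 47
47 = 3×12 + 11 → B in octave 3
Result = B3


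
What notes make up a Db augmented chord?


Solution.
Augmented triad = root + major 3rd (4 semitones) + augmented 5th (8 semitones)
A triad on Db stacks thirds, so the chord tones use letter names D-F-A
Root: Db
Major 3rd above Db: F
Augmented 5th above Db: A
Chord = Db F A


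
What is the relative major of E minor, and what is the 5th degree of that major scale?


The relative major shares the key signature and is a minor 3rd above the minor tonic
A minor 3rd above E is G
→ relative major of E minor is G major
G major scale: G A B C D E F#
= G major; 5th degree = D


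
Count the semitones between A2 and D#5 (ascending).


Let's work it out.
Absolute semitone position = octave×12 + chromatic position
A2: 2×12 + 9 = 33
D#5: 5×12 + 3 = 63
Difference = 63 - 33 = 30
= 30 semitones


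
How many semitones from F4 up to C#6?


Working:
Absolute semitone position = octave×12 + chromatic position
F4: 4×12 + 5 = 53
C#6: 6×12 + 1 = 73
Difference = 73 - 53 = 20
= 20 semitones


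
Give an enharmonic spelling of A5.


Reasoning:
Enharmonic notes sound the same pitch but are spelled with different letter names
A and G## name the same pitch class
= G##5


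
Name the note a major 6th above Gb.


Solution.
A 6th spans 6 letter names, so from G we land on E
A major 6th = 9 semitones above Gb
Spell E at that pitch: Eb
= Eb


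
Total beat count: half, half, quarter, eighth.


Reasoning:
Beat values:
  half = 2 beats
  half = 2 beats
  quarter = 1 beat
  eighth = 0.5 beats
Sum = 2 + 2 + 1 + 0.5
= 5.5 beats


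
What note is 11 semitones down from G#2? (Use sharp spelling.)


G#2: chromatic position 8 in octave 2 → absolute = 2×12 + 8 = 32
Transpose down 11: 32 - 11 = 21
21 = 1×12 + 9 → A in octave 1
Result = A1


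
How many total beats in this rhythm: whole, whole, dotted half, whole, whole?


Let's work it out.
Beat values:
  whole = 4 beats
  whole = 4 beats
  dotted half = 3 beats
  whole = 4 beats
  whole = 4 beats
Sum = 4 + 4 + 3 + 4 + 4
= 19 beats


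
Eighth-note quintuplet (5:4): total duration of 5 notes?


Solution.
Quintuplet: 5 notes occupy the space of 4 eighth notes
Space = 4 × 1/2 = 2 beats
Each quintuplet note = 2 / 5 = 2/5 beats
5 notes = 5 × 2/5 = 2
= 2 beats


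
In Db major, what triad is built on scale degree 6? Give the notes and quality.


Solution.
Db major scale: Db Eb F Gb Ab Bb C
Diatonic triad on degree 6 stacks scale notes 6, 1, 3: Bb Db F
Bb→Db = 3 semitones; Bb→F = 7 semitones → minor triad
= Bb Db F (minor)


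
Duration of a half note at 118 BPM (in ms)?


One quarter-note beat = 60000 / BPM = 60000 / 118 ms
Half note = 2 × quarter note
Duration = 2 × 60000 / 118 = 120000 / 118
= 1016.9 ms


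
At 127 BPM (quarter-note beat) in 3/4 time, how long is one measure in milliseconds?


Working:
Quarter-note beat duration = 60000 / 127 ms
Beats per measure (3/4) = 3
One measure = 3 × 60000 / 127 = 180000 / 127 ms
= 1417.3 ms


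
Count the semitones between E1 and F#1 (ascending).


Working:
Absolute semitone position = octave×12 + chromatic position
E1: 1×12 + 4 = 16
F#1: 1×12 + 6 = 18
Difference = 18 - 16 = 2
= 2 semitones


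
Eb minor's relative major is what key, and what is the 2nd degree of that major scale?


The relative major shares the key signature and is a minor 3rd above the minor tonic
A minor 3rd above Eb is Gb
→ relative major of Eb minor is Gb major
Gb major scale: Gb Ab Bb Cb Db Eb F
= Gb major; 2nd degree = Ab


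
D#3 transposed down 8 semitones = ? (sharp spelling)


Reasoning:
D#3: chromatic position 3 in octave 3 → absolute = 3×12 + 3 = 39
Transpose down 8: 39 - 8 = 31
31 = 2×12 + 7 → G in octave 2
Result = G2


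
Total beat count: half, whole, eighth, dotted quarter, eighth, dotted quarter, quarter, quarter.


Beat values:
  half = 2 beats
  whole = 4 beats
  eighth = 0.5 beats
  dotted quarter = 1.5 beats
  eighth = 0.5 beats
  dotted quarter = 1.5 beats
  quarter = 1 beat
  quarter = 1 beat
Sum = 2 + 4 + 0.5 + 1.5 + 0.5 + 1.5 + 1 + 1
= 12 beats


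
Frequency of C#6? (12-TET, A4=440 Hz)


f = 440 × 2^(n/12) where n = semitones from A4
C#6: 16 semitones from A4
f = 440 × 2^(16/12)
f = 1108.73 Hz


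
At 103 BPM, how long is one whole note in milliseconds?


Reasoning:
One quarter-note beat = 60000 / BPM = 60000 / 103 ms
Whole note = 4 × quarter note
Duration = 4 × 60000 / 103 = 240000 / 103
= 2330.1 ms


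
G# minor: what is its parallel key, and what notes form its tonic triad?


Parallel keys share the same tonic but differ in mode
G# minor → parallel is G# major
Tonic triad of G# major = G# B# D#
= G# major; triad = G# B# D#


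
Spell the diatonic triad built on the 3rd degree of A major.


Solution.
A major scale: A B C# D E F# G#
Diatonic triad on degree 3 stacks scale notes 3, 5, 7: C# E G#
C#→E = 3 semitones; C#→G# = 7 semitones → minor triad
= C# E G# (minor)


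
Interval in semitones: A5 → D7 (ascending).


Reasoning:
Absolute semitone position = octave×12 + chromatic position
A5: 5×12 + 9 = 69
D7: 7×12 + 2 = 86
Difference = 86 - 69 = 17
= 17 semitones


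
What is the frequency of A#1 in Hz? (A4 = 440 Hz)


Working:
f = 440 × 2^(n/12) where n = semitones from A4
A#1: -35 semitones from A4
f = 440 × 2^(-35/12)
f = 58.27 Hz


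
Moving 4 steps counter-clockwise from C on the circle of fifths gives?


Let's work it out.
Each counter-clockwise step moves down a perfect 5th (= up a perfect 4th)
From C: C → F → Bb → Eb → Ab
= Ab


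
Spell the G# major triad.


Step by step:
Major triad = root + major 3rd (4 semitones) + perfect 5th (7 semitones)
A triad on G# stacks thirds, so the chord tones use letter names G-B-D
Root: G#
Major 3rd above G#: B#
Perfect 5th above G#: D#
Chord = G# B# D#


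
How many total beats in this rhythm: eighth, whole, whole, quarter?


Let's work it out.
Beat values:
  eighth = 0.5 beats
  whole = 4 beats
  whole = 4 beats
  quarter = 1 beat
Sum = 0.5 + 4 + 4 + 1
= 9.5 beats


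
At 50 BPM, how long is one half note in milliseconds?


Step by step:
One quarter-note beat = 60000 / BPM = 60000 / 50 ms
Half note = 2 × quarter note
Duration = 2 × 60000 / 50 = 120000 / 50
= 2400.0 ms


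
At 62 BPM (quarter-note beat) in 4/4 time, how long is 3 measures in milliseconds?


Quarter-note beat duration = 60000 / 62 ms
Beats per measure (4/4) = 4
One measure = 4 × 60000 / 62 = 240000 / 62 ms
3 measures = 3 × 240000 / 62 = 720000 / 62
= 11612.9 ms


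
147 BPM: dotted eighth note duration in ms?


Solution.
One quarter-note beat = 60000 / BPM = 60000 / 147 ms
Dotted eighth note = 3/4 × quarter note
Duration = 3/4 × 60000 / 147 = 45000 / 147
= 306.1 ms


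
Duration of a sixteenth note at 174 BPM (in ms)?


One quarter-note beat = 60000 / BPM = 60000 / 174 ms
Sixteenth note = 1/4 × quarter note
Duration = 1/4 × 60000 / 174 = 15000 / 174
= 86.2 ms


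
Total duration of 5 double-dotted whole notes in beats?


Solution.
Base whole note = 4 beats
Dot 1 adds half the previous value: +2
Dot 2 adds half the previous value: +1
One double-dotted whole = 4 + 2 + 1 = 7
5 of them = 5 × 7 = 35
= 35 beats


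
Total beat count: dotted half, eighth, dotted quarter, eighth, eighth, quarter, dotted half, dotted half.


Beat values:
  dotted half = 3 beats
  eighth = 0.5 beats
  dotted quarter = 1.5 beats
  eighth = 0.5 beats
  eighth = 0.5 beats
  quarter = 1 beat
  dotted half = 3 beats
  dotted half = 3 beats
Sum = 3 + 0.5 + 1.5 + 0.5 + 0.5 + 1 + 3 + 3
= 13 beats


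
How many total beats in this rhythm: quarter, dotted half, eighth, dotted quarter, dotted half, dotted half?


Reasoning:
Beat values:
  quarter = 1 beat
  dotted half = 3 beats
  eighth = 0.5 beats
  dotted quarter = 1.5 beats
  dotted half = 3 beats
  dotted half = 3 beats
Sum = 1 + 3 + 0.5 + 1.5 + 3 + 3
= 12 beats


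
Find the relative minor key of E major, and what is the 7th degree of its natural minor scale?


Reasoning:
The relative minor shares the major's key signature and starts on its 6th degree
6th degree = a major 6th above the tonic; a major 6th above E is C#
→ relative minor of E major is C# minor
C# natural minor scale: C# D# E F# G# A B
= C# minor; 7th degree = B


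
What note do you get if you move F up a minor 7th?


Let's work it out.
minor 7th: 7 letter names, 10 semitones
Letter: F + 6 → E
Pitch: F + 10 semitones, spelled as an E → Eb
= Eb


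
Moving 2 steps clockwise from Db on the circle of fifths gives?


Working:
Each clockwise step on the circle of fifths moves up a perfect 5th
From Db: Db → Ab → Eb
= Eb


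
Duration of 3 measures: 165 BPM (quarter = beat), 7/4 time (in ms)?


Working:
Quarter-note beat duration = 60000 / 165 ms
Beats per measure (7/4) = 7
One measure = 7 × 60000 / 165 = 420000 / 165 ms
3 measures = 3 × 420000 / 165 = 1260000 / 165
= 7636.4 ms


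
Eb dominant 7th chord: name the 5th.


Step by step:
Dominant 7th chord = root + major 3rd + perfect 5th + minor 7th
Seventh chords stack in thirds, so the letter names are E-G-B-D
Root: Eb
Major 3rd above Eb: G
Perfect 5th above Eb: Bb
Minor 7th above Eb: Db
The 5th = Bb


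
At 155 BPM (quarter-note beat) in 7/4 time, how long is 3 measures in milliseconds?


Solution.
Quarter-note beat duration = 60000 / 155 ms
Beats per measure (7/4) = 7
One measure = 7 × 60000 / 155 = 420000 / 155 ms
3 measures = 3 × 420000 / 155 = 1260000 / 155
= 8129.0 ms


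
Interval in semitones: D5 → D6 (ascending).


Absolute semitone position = octave×12 + chromatic position
D5: 5×12 + 2 = 62
D6: 6×12 + 2 = 74
Difference = 74 - 62 = 12
= 12 semitones


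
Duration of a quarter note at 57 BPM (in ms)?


Working:
One quarter-note beat = 60000 / BPM = 60000 / 57 ms
Duration = 60000 / 57
= 1052.6 ms


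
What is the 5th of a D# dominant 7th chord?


Solution.
Dominant 7th chord = root + major 3rd + perfect 5th + minor 7th
Seventh chords stack in thirds, so the letter names are D-F-A-C
Root: D#
Major 3rd above D#: F##
Perfect 5th above D#: A#
Minor 7th above D#: C#
The 5th = A#


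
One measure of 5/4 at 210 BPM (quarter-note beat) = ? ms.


Quarter-note beat duration = 60000 / 210 ms
Beats per measure (5/4) = 5
One measure = 5 × 60000 / 210 = 300000 / 210 ms
= 1428.6 ms


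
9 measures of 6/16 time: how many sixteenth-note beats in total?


Reasoning:
Time signature 6/16: the bottom number 16 means the sixteenth note gets one count
The top number 6 means 6 sixteenth-note beats per measure
Total = 6 × 9 measures
= 54 sixteenth-note beats


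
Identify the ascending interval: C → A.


Letter names: C → A spans 6 letter names → a 6th
Semitones: C → A = 9 half-steps
A 6th of 9 semitones is a major 6th
= major 6th


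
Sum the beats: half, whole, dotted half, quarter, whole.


Solution.
Beat values:
  half = 2 beats
  whole = 4 beats
  dotted half = 3 beats
  quarter = 1 beat
  whole = 4 beats
Sum = 2 + 4 + 3 + 1 + 4
= 14 beats


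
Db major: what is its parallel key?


Solution.
Parallel keys share the same tonic but differ in mode
Db major → parallel is Db minor
= Db minor


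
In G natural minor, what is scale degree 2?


Working:
Natural minor scale pattern: W-H-W-W-H-W-W (2-1-2-2-1-2-2 semitones)
Starting from G:
  G + 2 semitones → A
  A + 1 semitone → Bb
  Bb + 2 semitones → C
  C + 2 semitones → D
  D + 1 semitone → Eb
  Eb + 2 semitones → F
  F + 2 semitones → G
Scale: G A Bb C D Eb F
Degree 2 = A


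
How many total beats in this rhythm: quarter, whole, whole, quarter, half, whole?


Working:
Beat values:
  quarter = 1 beat
  whole = 4 beats
  whole = 4 beats
  quarter = 1 beat
  half = 2 beats
  whole = 4 beats
Sum = 1 + 4 + 4 + 1 + 2 + 4
= 16 beats


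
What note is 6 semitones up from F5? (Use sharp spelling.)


Reasoning:
F5: chromatic position 5 in octave 5 → absolute = 5×12 + 5 = 65
Transpose up 6: 65 + 6 = 71
71 = 5×12 + 11 → B in octave 5
Result = B5


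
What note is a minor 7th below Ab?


A 7th spans 7 letter names, so from A we land on B
A minor 7th = 10 semitones below Ab
Spell B at that pitch: Bb
= Bb


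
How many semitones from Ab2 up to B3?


Step by step:
Absolute semitone position = octave×12 + chromatic position
Ab2: 2×12 + 8 = 32
B3: 3×12 + 11 = 47
Difference = 47 - 32 = 15
= 15 semitones


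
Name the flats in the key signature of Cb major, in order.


Solution.
Flat major keys: C(0), F(1), Bb(2), Eb(3), Ab(4), Db(5), Gb(6), Cb(7)
Cb major has 7 flats
Order of flats: Bb Eb Ab Db Gb Cb Fb → first 7: Bb, Eb, Ab, Db, Gb, Cb, Fb
= Bb, Eb, Ab, Db, Gb, Cb, Fb


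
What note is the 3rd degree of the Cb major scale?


Major scale pattern: W-W-H-W-W-W-H (2-2-1-2-2-2-1 semitones)
Starting from Cb:
  Cb + 2 semitones → Db
  Db + 2 semitones → Eb
  Eb + 1 semitone → Fb
  Fb + 2 semitones → Gb
  Gb + 2 semitones → Ab
  Ab + 2 semitones → Bb
  Bb + 1 semitone → Cb
Scale: Cb Db Eb Fb Gb Ab Bb
Degree 3 = Eb


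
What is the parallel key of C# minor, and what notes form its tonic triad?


Solution.
Parallel keys share the same tonic but differ in mode
C# minor → parallel is C# major
Tonic triad of C# major = C# E# G#
= C# major; triad = C# E# G#


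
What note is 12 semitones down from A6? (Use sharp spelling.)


A6: chromatic position 9 in octave 6 → absolute = 6×12 + 9 = 81
Transpose down 12: 81 - 12 = 69
69 = 5×12 + 9 → A in octave 5
Result = A5


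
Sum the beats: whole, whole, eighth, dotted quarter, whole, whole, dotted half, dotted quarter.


Let's work it out.
Beat values:
  whole = 4 beats
  whole = 4 beats
  eighth = 0.5 beats
  dotted quarter = 1.5 beats
  whole = 4 beats
  whole = 4 beats
  dotted half = 3 beats
  dotted quarter = 1.5 beats
Sum = 4 + 4 + 0.5 + 1.5 + 4 + 4 + 3 + 1.5
= 22.5 beats


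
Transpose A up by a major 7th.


Step by step:
major 7th: 7 letter names, 11 semitones
Letter: A + 6 → G
Pitch: A + 11 semitones, spelled as a G → G#
= G#


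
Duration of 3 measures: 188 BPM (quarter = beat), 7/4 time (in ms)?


Step by step:
Quarter-note beat duration = 60000 / 188 ms
Beats per measure (7/4) = 7
One measure = 7 × 60000 / 188 = 420000 / 188 ms
3 measures = 3 × 420000 / 188 = 1260000 / 188
= 6702.1 ms


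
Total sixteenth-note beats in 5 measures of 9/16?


Time signature 9/16: the bottom number 16 means the sixteenth note gets one count
The top number 9 means 9 sixteenth-note beats per measure
Total = 9 × 5 measures
= 45 sixteenth-note beats


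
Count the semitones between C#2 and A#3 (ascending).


Absolute semitone position = octave×12 + chromatic position
C#2: 2×12 + 1 = 25
A#3: 3×12 + 10 = 46
Difference = 46 - 25 = 21
= 21 semitones


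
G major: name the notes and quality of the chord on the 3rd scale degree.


Working:
G major scale: G A B C D E F#
Diatonic triad on degree 3 stacks scale notes 3, 5, 7: B D F#
B→D = 3 semitones; B→F# = 7 semitones → minor triad
= B D F# (minor)


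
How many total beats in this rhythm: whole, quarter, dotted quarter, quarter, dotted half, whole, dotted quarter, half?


Beat values:
  whole = 4 beats
  quarter = 1 beat
  dotted quarter = 1.5 beats
  quarter = 1 beat
  dotted half = 3 beats
  whole = 4 beats
  dotted quarter = 1.5 beats
  half = 2 beats
Sum = 4 + 1 + 1.5 + 1 + 3 + 4 + 1.5 + 2
= 18 beats


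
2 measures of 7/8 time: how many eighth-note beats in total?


Reasoning:
Time signature 7/8: the bottom number 8 means the eighth note gets one count
The top number 7 means 7 eighth-note beats per measure
Total = 7 × 2 measures
= 14 eighth-note beats


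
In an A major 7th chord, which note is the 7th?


Major 7th chord = root + major 3rd + perfect 5th + major 7th
Seventh chords stack in thirds, so the letter names are A-C-E-G
Root: A
Major 3rd above A: C#
Perfect 5th above A: E
Major 7th above A: G#
The 7th = G#


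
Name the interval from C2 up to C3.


Working:
Letter names: C → C spans 8 letter names → an octave
Semitones: C2 → C3 = 12 half-steps
An octave of 12 semitones is a perfect octave
= perfect octave


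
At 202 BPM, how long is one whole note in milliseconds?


One quarter-note beat = 60000 / BPM = 60000 / 202 ms
Whole note = 4 × quarter note
Duration = 4 × 60000 / 202 = 240000 / 202
= 1188.1 ms


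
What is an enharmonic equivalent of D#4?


Solution.
Enharmonic notes sound the same pitch but are spelled with different letter names
D# and Eb name the same pitch class
= Eb4


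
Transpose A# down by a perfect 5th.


Working:
perfect 5th: 5 letter names, 7 semitones
Letter: A - 4 → D
Pitch: A# - 7 semitones, spelled as a D → D#
= D#


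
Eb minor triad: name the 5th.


Reasoning:
Minor triad = root + minor 3rd (3 semitones) + perfect 5th (7 semitones)
A triad on Eb stacks thirds, so the chord tones use letter names E-G-B
Root: Eb
Minor 3rd above Eb: Gb
Perfect 5th above Eb: Bb
The 5th = Bb


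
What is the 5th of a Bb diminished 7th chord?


Reasoning:
Diminished 7th chord = root + minor 3rd + diminished 5th + diminished 7th
Seventh chords stack in thirds, so the letter names are B-D-F-A
Root: Bb
Minor 3rd above Bb: Db
Diminished 5th above Bb: Fb
Diminished 7th above Bb: Abb
The 5th = Fb


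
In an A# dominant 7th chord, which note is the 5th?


Dominant 7th chord = root + major 3rd + perfect 5th + minor 7th
Seventh chords stack in thirds, so the letter names are A-C-E-G
Root: A#
Major 3rd above A#: C##
Perfect 5th above A#: E#
Minor 7th above A#: G#
The 5th = E#


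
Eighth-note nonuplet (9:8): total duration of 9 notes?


Solution.
Nonuplet: 9 notes occupy the space of 8 eighth notes
Space = 8 × 1/2 = 4 beats
Each nonuplet note = 4 / 9 = 4/9 beats
9 notes = 9 × 4/9 = 4
= 4 beats


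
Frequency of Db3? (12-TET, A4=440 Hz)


Reasoning:
f = 440 × 2^(n/12) where n = semitones from A4
Db3: -20 semitones from A4
f = 440 × 2^(-20/12)
f = 138.59 Hz


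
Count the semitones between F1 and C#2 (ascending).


Absolute semitone position = octave×12 + chromatic position
F1: 1×12 + 5 = 17
C#2: 2×12 + 1 = 25
Difference = 25 - 17 = 8
= 8 semitones


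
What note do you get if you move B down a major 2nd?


Let's work it out.
major 2nd: 2 letter names, 2 semitones
Letter: B - 1 → A
Pitch: B - 2 semitones, spelled as an A → A
= A


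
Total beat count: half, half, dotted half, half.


Reasoning:
Beat values:
  half = 2 beats
  half = 2 beats
  dotted half = 3 beats
  half = 2 beats
Sum = 2 + 2 + 3 + 2
= 9 beats


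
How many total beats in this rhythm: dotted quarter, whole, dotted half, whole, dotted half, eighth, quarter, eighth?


Solution.
Beat values:
  dotted quarter = 1.5 beats
  whole = 4 beats
  dotted half = 3 beats
  whole = 4 beats
  dotted half = 3 beats
  eighth = 0.5 beats
  quarter = 1 beat
  eighth = 0.5 beats
Sum = 1.5 + 4 + 3 + 4 + 3 + 0.5 + 1 + 0.5
= 17.5 beats


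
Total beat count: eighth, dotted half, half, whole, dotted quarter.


Beat values:
  eighth = 0.5 beats
  dotted half = 3 beats
  half = 2 beats
  whole = 4 beats
  dotted quarter = 1.5 beats
Sum = 0.5 + 3 + 2 + 4 + 1.5
= 11 beats


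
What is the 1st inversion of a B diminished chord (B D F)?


Solution.
Root position: B D F
1st inversion: move root up an octave
Bass note: D
Notes (bottom to top) = D F B


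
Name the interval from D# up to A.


Working:
Letter names: D → A spans 5 letter names → a 5th
Semitones: D# → A = 6 half-steps
A 5th of 6 semitones is a diminished 5th
= diminished 5th


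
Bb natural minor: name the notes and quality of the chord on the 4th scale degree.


Bb natural minor scale: Bb C Db Eb F Gb Ab
Diatonic triad on degree 4 stacks scale notes 4, 6, 1: Eb Gb Bb
Eb→Gb = 3 semitones; Eb→Bb = 7 semitones → minor triad
= Eb Gb Bb (minor)


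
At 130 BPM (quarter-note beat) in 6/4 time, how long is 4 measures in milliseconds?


Step by step:
Quarter-note beat duration = 60000 / 130 ms
Beats per measure (6/4) = 6
One measure = 6 × 60000 / 130 = 360000 / 130 ms
4 measures = 4 × 360000 / 130 = 1440000 / 130
= 11076.9 ms


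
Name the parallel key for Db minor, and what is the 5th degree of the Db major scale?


Parallel keys share the same tonic but differ in mode
Db minor → parallel is Db major
Db major scale: Db Eb F Gb Ab Bb C
= Db major; 5th degree = Ab


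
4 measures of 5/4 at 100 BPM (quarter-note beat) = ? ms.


Quarter-note beat duration = 60000 / 100 ms
Beats per measure (5/4) = 5
One measure = 5 × 60000 / 100 = 300000 / 100 ms
4 measures = 4 × 300000 / 100 = 1200000 / 100
= 12000.0 ms


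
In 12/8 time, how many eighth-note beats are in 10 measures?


Reasoning:
Time signature 12/8: the bottom number 8 means the eighth note gets one count
The top number 12 means 12 eighth-note beats per measure
Total = 12 × 10 measures
= 120 eighth-note beats


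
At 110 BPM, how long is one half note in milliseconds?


Let's work it out.
One quarter-note beat = 60000 / BPM = 60000 / 110 ms
Half note = 2 × quarter note
Duration = 2 × 60000 / 110 = 120000 / 110
= 1090.9 ms


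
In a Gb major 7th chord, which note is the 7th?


Reasoning:
Major 7th chord = root + major 3rd + perfect 5th + major 7th
Seventh chords stack in thirds, so the letter names are G-B-D-F
Root: Gb
Major 3rd above Gb: Bb
Perfect 5th above Gb: Db
Major 7th above Gb: F
The 7th = F


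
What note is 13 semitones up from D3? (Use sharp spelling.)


Let's work it out.
D3: chromatic position 2 in octave 3 → absolute = 3×12 + 2 = 38
Transpose up 13: 38 + 13 = 51
51 = 4×12 + 3 → D# in octave 4
Result = D#4


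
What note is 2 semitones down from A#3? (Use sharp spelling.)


Reasoning:
A#3: chromatic position 10 in octave 3 → absolute = 3×12 + 10 = 46
Transpose down 2: 46 - 2 = 44
44 = 3×12 + 8 → G# in octave 3
Result = G#3


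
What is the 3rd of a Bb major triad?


Major triad = root + major 3rd (4 semitones) + perfect 5th (7 semitones)
A triad on Bb stacks thirds, so the chord tones use letter names B-D-F
Root: Bb
Major 3rd above Bb: D
Perfect 5th above Bb: F
The 3rd = D


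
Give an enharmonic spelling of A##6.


Solution.
Enharmonic notes sound the same pitch but are spelled with different letter names
A## and B name the same pitch class
= B6


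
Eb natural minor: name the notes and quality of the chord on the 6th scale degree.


Solution.
Eb natural minor scale: Eb F Gb Ab Bb Cb Db
Diatonic triad on degree 6 stacks scale notes 6, 1, 3: Cb Eb Gb
Cb→Eb = 4 semitones; Cb→Gb = 7 semitones → major triad
= Cb Eb Gb (major)


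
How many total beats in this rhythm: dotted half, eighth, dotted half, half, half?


Step by step:
Beat values:
  dotted half = 3 beats
  eighth = 0.5 beats
  dotted half = 3 beats
  half = 2 beats
  half = 2 beats
Sum = 3 + 0.5 + 3 + 2 + 2
= 10.5 beats


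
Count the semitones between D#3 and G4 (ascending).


Absolute semitone position = octave×12 + chromatic position
D#3: 3×12 + 3 = 39
G4: 4×12 + 7 = 55
Difference = 55 - 39 = 16
= 16 semitones


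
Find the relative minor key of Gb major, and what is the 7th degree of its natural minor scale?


Let's work it out.
The relative minor shares the major's key signature and starts on its 6th degree
6th degree = a major 6th above the tonic; a major 6th above Gb is Eb
→ relative minor of Gb major is Eb minor
Eb natural minor scale: Eb F Gb Ab Bb Cb Db
= Eb minor; 7th degree = Db


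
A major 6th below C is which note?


A 6th spans 6 letter names, so from C we land on E
A major 6th = 9 semitones below C
Spell E at that pitch: Eb
= Eb


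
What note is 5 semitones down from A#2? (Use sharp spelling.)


Solution.
A#2: chromatic position 10 in octave 2 → absolute = 2×12 + 10 = 34
Transpose down 5: 34 - 5 = 29
29 = 2×12 + 5 → F in octave 2
Result = F2


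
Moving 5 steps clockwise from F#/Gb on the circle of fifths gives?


Reasoning:
Each clockwise step on the circle of fifths moves up a perfect 5th
From F#/Gb: F#/Gb → Db → Ab → Eb → Bb → F
= F


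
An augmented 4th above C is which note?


Let's work it out.
A 4th spans 4 letter names, so from C we land on F
An augmented 4th = 6 semitones above C
Spell F at that pitch: F#
= F#


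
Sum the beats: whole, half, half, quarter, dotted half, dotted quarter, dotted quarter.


Step by step:
Beat values:
  whole = 4 beats
  half = 2 beats
  half = 2 beats
  quarter = 1 beat
  dotted half = 3 beats
  dotted quarter = 1.5 beats
  dotted quarter = 1.5 beats
Sum = 4 + 2 + 2 + 1 + 3 + 1.5 + 1.5
= 15 beats


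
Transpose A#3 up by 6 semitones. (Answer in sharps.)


Step by step:
A#3: chromatic position 10 in octave 3 → absolute = 3×12 + 10 = 46
Transpose up 6: 46 + 6 = 52
52 = 4×12 + 4 → E in octave 4
Result = E4


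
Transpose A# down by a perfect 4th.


Let's work it out.
perfect 4th: 4 letter names, 5 semitones
Letter: A - 3 → E
Pitch: A# - 5 semitones, spelled as an E → E#
= E#


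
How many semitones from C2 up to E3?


Absolute semitone position = octave×12 + chromatic position
C2: 2×12 + 0 = 24
E3: 3×12 + 4 = 40
Difference = 40 - 24 = 16
= 16 semitones


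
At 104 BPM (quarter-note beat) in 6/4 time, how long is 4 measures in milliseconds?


Quarter-note beat duration = 60000 / 104 ms
Beats per measure (6/4) = 6
One measure = 6 × 60000 / 104 = 360000 / 104 ms
4 measures = 4 × 360000 / 104 = 1440000 / 104
= 13846.2 ms


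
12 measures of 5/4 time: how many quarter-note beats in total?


Solution.
Time signature 5/4: the bottom number 4 means the quarter note gets one count
The top number 5 means 5 quarter-note beats per measure
Total = 5 × 12 measures
= 60 quarter-note beats


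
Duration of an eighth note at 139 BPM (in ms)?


Step by step:
One quarter-note beat = 60000 / BPM = 60000 / 139 ms
Eighth note = 1/2 × quarter note
Duration = 1/2 × 60000 / 139 = 30000 / 139
= 215.8 ms


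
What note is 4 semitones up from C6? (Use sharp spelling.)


C6: chromatic position 0 in octave 6 → absolute = 6×12 + 0 = 72
Transpose up 4: 72 + 4 = 76
76 = 6×12 + 4 → E in octave 6
Result = E6


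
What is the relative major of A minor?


The relative major shares the key signature and is a minor 3rd above the minor tonic
A minor 3rd above A is C
→ relative major of A minor is C major
= C major


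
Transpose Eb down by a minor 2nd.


minor 2nd: 2 letter names, 1 semitones
Letter: E - 1 → D
Pitch: Eb - 1 semitones, spelled as a D → D
= D


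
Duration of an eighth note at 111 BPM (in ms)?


Let's work it out.
One quarter-note beat = 60000 / BPM = 60000 / 111 ms
Eighth note = 1/2 × quarter note
Duration = 1/2 × 60000 / 111 = 30000 / 111
= 270.3 ms
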